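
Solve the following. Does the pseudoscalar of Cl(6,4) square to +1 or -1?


The pseudoscalar I = e1...e_n (product of all n generators) of Cl(p,q) satisfies I^2 = (-1)^(q + n(n-1)/2).
p = 6, q = 4, n = p + q = 10
n(n-1)/2 = 10 * 9 / 2 = 45
Exponent = q + n(n-1)/2 = 4 + 45 = 49
I^2 = (-1)^49 = -1


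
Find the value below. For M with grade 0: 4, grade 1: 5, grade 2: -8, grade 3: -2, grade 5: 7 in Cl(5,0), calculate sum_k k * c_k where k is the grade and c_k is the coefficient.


Grade-weighted sum = sum of grade_k * coefficient_k
0*4 = 0
1*5 = 5
2*(-8) = -16
3*(-2) = -6
5*7 = 35
Total = 0 + 5 + (-16) + (-6) + 35 = 18


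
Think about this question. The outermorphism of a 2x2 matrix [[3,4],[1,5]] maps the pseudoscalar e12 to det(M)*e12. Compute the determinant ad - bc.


The outermorphism of a linear map f sends e1^e2 to f(e1)^f(e2).
f(e1) = 3*e1 + 1*e2
f(e2) = 4*e1 + 5*e2
f(e1) ^ f(e2) = (3*e1 + 1*e2) ^ (4*e1 + 5*e2)
= 3*5*e12 + 1*4*e21
= (15 - 4)*e12
= 11*e12
Coefficient = 11


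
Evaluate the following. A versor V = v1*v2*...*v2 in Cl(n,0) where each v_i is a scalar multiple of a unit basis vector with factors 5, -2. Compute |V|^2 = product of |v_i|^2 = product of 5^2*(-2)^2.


Each vector v_i has |v_i|^2 = s_i^2
Squared scales: 5^2 = 25, (-2)^2 = 4
|V|^2 = 25 * 4
= 100


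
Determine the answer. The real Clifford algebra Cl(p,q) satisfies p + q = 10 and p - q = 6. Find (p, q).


We need p + q = 10 and p - q = 6.
Adding: 2p = 10 + 6 = 16, so p = 8.
Then q = 10 - 8 = 2.
(p, q) = (8, 2)


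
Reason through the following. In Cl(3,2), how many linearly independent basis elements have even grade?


Even subalgebra dimension = 2^(n-1)
n = 3 + 2 = 5
2^(5 - 1) = 2^4 = 16
Verification: sum of C(5,k) for even k = 1 + 10 + 5 = 16
Result = 16


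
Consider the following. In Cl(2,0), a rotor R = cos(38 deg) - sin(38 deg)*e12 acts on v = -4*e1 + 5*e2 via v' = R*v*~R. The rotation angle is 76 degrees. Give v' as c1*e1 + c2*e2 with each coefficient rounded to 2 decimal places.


Rotor R = cos(38deg) - sin(38deg)*e12
Rotation angle theta = 2 * 38 = 76 degrees
v' = R*v*~R rotates v by theta.
cos(76deg) = 0.2419, sin(76deg) = 0.9703
v'_1 = -4*cos(76deg) - 5*sin(76deg)
= -4*0.2419 - 5*0.9703
= -5.82
v'_2 = -4*sin(76deg) + 5*cos(76deg)
= -4*0.9703 + 5*0.2419
= -2.67
v' = -5.82*e1 - 2.67*e2


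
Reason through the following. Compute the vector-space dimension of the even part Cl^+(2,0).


Even subalgebra dimension = 2^(n-1)
n = 2 + 0 = 2
2^(2 - 1) = 2^1 = 2
Verification: sum of C(2,k) for even k = 1 + 1 = 2
Result = 2


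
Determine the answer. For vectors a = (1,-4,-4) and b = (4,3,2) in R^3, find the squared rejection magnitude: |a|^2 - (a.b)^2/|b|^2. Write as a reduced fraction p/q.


|a|^2 = 1^2 + (-4)^2 + (-4)^2 = 33
|b|^2 = 4^2 + 3^2 + 2^2 = 29
a . b = 1*4 + (-4)*3 + (-4)*2 = -16
(a.b)^2 = (-16)^2 = 256
|rej|^2 = 33 - 256/29
= (957 - 256)/29
= 701/29
In lowest terms: 701/29


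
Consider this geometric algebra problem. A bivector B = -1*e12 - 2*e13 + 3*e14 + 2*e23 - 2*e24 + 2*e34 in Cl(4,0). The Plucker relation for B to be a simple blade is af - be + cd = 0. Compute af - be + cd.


Plucker relation: af - be + cd
a*f = (-1)*2 = -2
b*e = (-2)*(-2) = 4
c*d = 3*2 = 6
af - be + cd = -2 - 4 + 6
= 0


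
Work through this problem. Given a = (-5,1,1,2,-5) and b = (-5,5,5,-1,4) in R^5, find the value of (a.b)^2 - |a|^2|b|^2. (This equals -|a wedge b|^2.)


a . b = (-5)*(-5) + 1*5 + 1*5 + 2*(-1) + (-5)*4
= 25 + 5 + 5 + (-2) + (-20) = 13
|a|^2 = (-5)^2 + 1^2 + 1^2 + 2^2 + (-5)^2 = 56
|b|^2 = (-5)^2 + 5^2 + 5^2 + (-1)^2 + 4^2 = 92
(a.b)^2 = 13^2 = 169
|a|^2 * |b|^2 = 56 * 92 = 5152
Result = 169 - 5152 = -4983


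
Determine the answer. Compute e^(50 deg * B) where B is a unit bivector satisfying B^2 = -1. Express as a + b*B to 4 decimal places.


For a unit bivector B with B^2 = -1, the exponential series gives
e^(theta*B) = cos(theta) + sin(theta)*B (the GA analogue of Euler's formula).
theta = 50 degrees = 0.872665 rad
cos(50 deg) = 0.6428
sin(50 deg) = 0.7660
exp(theta*B) = 0.6428 + 0.7660*B


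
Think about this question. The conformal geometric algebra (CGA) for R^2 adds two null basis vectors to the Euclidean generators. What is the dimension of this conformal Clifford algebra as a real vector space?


The conformal model of R^2 uses Cl(3,1): the 2 Euclidean generators plus two extra orthogonal generators e+ (e+^2 = +1) and e- (e-^2 = -1), from which the null vectors e0, einf are built.
Number of generators m = 2 + 2 = 4.
dim Cl(p,q) = 2^m = 2^4 = 16


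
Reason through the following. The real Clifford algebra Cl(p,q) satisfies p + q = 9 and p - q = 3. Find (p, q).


We need p + q = 9 and p - q = 3.
Adding: 2p = 9 + 3 = 12, so p = 6.
Then q = 9 - 6 = 3.
(p, q) = (6, 3)


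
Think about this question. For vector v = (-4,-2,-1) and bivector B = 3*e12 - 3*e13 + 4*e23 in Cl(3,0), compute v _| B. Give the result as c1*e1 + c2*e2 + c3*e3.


Left contraction v _| B = <vB>_1 (grade-1 part of the geometric product vB).
Using e1_|e12 = e2, e2_|e12 = -e1, e1_|e13 = e3, e3_|e13 = -e1, e2_|e23 = e3, e3_|e23 = -e2:
e1 coeff: -v2*b12 - v3*b13 = -(-2)*(3) - (-1)*(-3) = 3
e2 coeff: v1*b12 - v3*b23 = (-4)*(3) - (-1)*(4) = -8
e3 coeff: v1*b13 + v2*b23 = (-4)*(-3) + (-2)*(4) = 4
v _| B = 3*e1 - 8*e2 + 4*e3


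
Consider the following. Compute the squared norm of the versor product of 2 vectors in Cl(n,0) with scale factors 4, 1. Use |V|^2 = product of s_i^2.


Each vector v_i has |v_i|^2 = s_i^2
Squared scales: 4^2 = 16, 1^2 = 1
|V|^2 = 16 * 1
= 16


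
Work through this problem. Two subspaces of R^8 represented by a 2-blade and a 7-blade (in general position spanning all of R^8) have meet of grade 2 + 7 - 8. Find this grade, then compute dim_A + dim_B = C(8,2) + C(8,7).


Meet grade = grade(A) + grade(B) - n
= 2 + 7 - 8 = 1
C(8,2) = 28
C(8,7) = 8
dim_A + dim_B = 28 + 8 = 36


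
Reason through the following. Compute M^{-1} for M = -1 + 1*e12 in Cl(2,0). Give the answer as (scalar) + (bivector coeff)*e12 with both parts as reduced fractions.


M = -1 + 1*e12, where e12^2 = -1.
Since M commutes with its reverse ~M = a - b*e12, M * ~M = a^2 - b^2*e12^2 = a^2 + b^2.
So M^{-1} = ~M / (a^2 + b^2) = (a - b*e12)/(a^2 + b^2).
a^2 + b^2 = 1 + 1 = 2
Scalar part = -1/2 = -1/2
Bivector coeff = -1/2 = -1/2
M^{-1} = -1/2 - 1/2*e12


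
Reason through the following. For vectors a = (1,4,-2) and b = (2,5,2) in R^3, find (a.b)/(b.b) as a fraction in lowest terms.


Projection coefficient = (a . b) / (b . b)
a . b = 1*2 + 4*5 + (-2)*2
= 2 + 20 + (-4) = 18
b . b = 2^2 + 5^2 + 2^2
= 4 + 25 + 4 = 33
Coefficient = 18/33
In lowest terms: 6/11


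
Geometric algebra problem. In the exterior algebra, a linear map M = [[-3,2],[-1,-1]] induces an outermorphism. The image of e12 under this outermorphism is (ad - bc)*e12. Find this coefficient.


The outermorphism of a linear map f sends e1^e2 to f(e1)^f(e2).
f(e1) = -3*e1 - 1*e2
f(e2) = 2*e1 - 1*e2
f(e1) ^ f(e2) = (-3*e1 - 1*e2) ^ (2*e1 - 1*e2)
= (-3)*(-1)*e12 + (-1)*2*e21
= (3 - (-2))*e12
= 5*e12
Coefficient = 5


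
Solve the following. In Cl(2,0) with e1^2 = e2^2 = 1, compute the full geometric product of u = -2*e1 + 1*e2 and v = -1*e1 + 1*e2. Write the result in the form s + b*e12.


Expand: (-2*e1 + 1*e2)(-1*e1 + 1*e2)
= (-2)*(-1)*e1e1 + (-2)*1*e1e2 + 1*(-1)*e2e1 + 1*1*e2e2
Using e1^2 = e2^2 = 1, e2e1 = -e1e2:
Scalar part s = (-2)*(-1) + 1*1 = 2 + 1 = 3
Bivector part b = (-2)*1 - 1*(-1) = -2 - (-1) = -1
uv = 3 - 1*e12


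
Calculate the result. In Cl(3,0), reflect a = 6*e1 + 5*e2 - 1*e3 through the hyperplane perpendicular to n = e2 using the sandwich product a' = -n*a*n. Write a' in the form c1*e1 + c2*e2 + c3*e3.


Reflection formula: a' = -n*a*n, with n = e2 (unit vector, n^2 = 1).
For reflection through hyperplane perp to e2:
The component along e2 flips sign, others stay.
a = (6, 5, -1)
a' = (6, -5, -1)
a' = 6*e1 - 5*e2 - 1*e3


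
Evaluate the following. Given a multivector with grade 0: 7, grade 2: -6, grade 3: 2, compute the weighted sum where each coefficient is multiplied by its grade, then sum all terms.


Grade-weighted sum = sum of grade_k * coefficient_k
0*7 = 0
2*(-6) = -12
3*2 = 6
Total = 0 + (-12) + 6 = -6


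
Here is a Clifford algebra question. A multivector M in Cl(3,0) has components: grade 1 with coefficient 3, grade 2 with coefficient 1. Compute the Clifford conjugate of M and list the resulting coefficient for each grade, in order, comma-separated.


Clifford conjugate sign for grade k: (-1)^(k(k+1)/2)
Grade 1: (-1)^(1*2/2) = (-1)^1 = -1, coeff 3 -> -3
Grade 2: (-1)^(2*3/2) = (-1)^3 = -1, coeff 1 -> -1
Conjugated coefficients: -3, -1


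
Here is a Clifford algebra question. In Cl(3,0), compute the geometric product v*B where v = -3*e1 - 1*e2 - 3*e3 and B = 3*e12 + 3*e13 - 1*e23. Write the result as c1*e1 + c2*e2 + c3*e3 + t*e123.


vB has grade-1 (vector) and grade-3 (trivector) parts: vB = (v _| B) + (v ^ B).
Vector part <vB>_1:
  e1: -v2*b12 - v3*b13 = -(-1)*(3) - (-3)*(3) = 12
  e2: v1*b12 - v3*b23 = (-3)*(3) - (-3)*(-1) = -12
  e3: v1*b13 + v2*b23 = (-3)*(3) + (-1)*(-1) = -8
Trivector part <vB>_3:
  e123: v1*b23 - v2*b13 + v3*b12 = (-3)*(-1) - (-1)*(3) + (-3)*(3) = -3
vB = 12*e1 - 12*e2 - 8*e3 - 3*e123


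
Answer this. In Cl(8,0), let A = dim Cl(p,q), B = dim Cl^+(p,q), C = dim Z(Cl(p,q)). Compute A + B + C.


n = 8 + 0 = 8
Total dim = 2^8 = 256
Even subalgebra dim = 2^7 = 128
n is even, so center dim = 1
Sum = 256 + 128 + 1 = 385


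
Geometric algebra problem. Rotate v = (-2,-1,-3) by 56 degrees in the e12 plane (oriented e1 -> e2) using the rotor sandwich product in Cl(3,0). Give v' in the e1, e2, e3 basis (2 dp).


Rotor R = cos(28deg) - sin(28deg)*e12
Rotation angle theta = 2 * 28 = 56 degrees in the e12 plane (e1 -> e2).
The component perpendicular to the plane (e3) is invariant: v'_3 = v3 = -3.00
cos(56deg) = 0.5592, sin(56deg) = 0.8290
v'_1 = v1*cos(theta) - v2*sin(theta) = -2*0.5592 - (-1)*0.8290 = -0.29
v'_2 = v1*sin(theta) + v2*cos(theta) = -2*0.8290 + (-1)*0.5592 = -2.22
v' = -0.29*e1 - 2.22*e2 - 3.00*e3


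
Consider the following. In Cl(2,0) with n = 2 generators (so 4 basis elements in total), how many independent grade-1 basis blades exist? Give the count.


Number of grade-k basis blades in Cl(p,q) with n = p + q is C(n, k).
n = 2 + 0 = 2
C(2, 1) = 2! / (1! * 1!)
= 2 / (1 * 1)
= 2


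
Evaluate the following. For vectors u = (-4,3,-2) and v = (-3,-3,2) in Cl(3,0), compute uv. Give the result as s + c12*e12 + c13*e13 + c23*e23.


In Cl(3,0): e_i^2 = 1, e_ie_j = -e_je_i for i != j.
Scalar part = u . v = (-4)*(-3) + 3*(-3) + (-2)*2
= 12 + (-9) + (-4) = -1
e12 coeff = (-4)*(-3) - 3*(-3) = 12 - (-9) = 21
e13 coeff = (-4)*2 - (-2)*(-3) = -8 - 6 = -14
e23 coeff = 3*2 - (-2)*(-3) = 6 - 6 = 0
uv = -1 + 21*e12 - 14*e13 + 0*e23


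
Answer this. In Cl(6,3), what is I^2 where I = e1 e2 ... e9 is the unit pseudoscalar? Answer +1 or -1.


The pseudoscalar I = e1...e_n (product of all n generators) of Cl(p,q) satisfies I^2 = (-1)^(q + n(n-1)/2).
p = 6, q = 3, n = p + q = 9
n(n-1)/2 = 9 * 8 / 2 = 36
Exponent = q + n(n-1)/2 = 3 + 36 = 39
I^2 = (-1)^39 = -1


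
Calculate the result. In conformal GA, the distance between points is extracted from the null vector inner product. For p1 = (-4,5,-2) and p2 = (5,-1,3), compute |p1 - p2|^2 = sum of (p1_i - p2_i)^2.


p1 - p2 = (-9, 6, -5)
|p1 - p2|^2 = (-9)^2 + 6^2 + (-5)^2
= 81 + 36 + 25
= 142


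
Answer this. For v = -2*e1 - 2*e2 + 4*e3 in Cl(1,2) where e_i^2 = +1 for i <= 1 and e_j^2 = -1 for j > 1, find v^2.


v^2 = sum of c_i^2 * e_i^2
Positive signature terms (e_i^2 = +1): (-2)^2 = 4
Negative signature terms (e_j^2 = -1): (-2)^2 + 4^2 = 20
v^2 = 4 - 20 = -16


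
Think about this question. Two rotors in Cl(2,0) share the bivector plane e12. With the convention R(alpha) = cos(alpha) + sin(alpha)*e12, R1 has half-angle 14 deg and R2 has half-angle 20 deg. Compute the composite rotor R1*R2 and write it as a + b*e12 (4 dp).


Same-plane rotors commute and their half-angles add:
R1*R2 = cos(a1 + a2) + sin(a1 + a2)*e12.
a1 + a2 = 14 + 20 = 34 deg
cos(34 deg) = 0.8290
sin(34 deg) = 0.5592
R1*R2 = 0.8290 + 0.5592*e12


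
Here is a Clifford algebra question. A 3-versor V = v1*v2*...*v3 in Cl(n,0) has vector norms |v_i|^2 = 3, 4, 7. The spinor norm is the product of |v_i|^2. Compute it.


Spinor norm N(V) = |v1|^2 * |v2|^2 * ... * |v3|^2
= 3 * 4 * 7
Running product: 3, 12, 84
N(V) = 84


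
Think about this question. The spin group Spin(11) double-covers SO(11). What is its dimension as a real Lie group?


Spin(n) double-covers SO(n); both have Lie algebra so(n) of dimension n(n-1)/2.
n = 11
n(n-1) = 11 * 10 = 110
dim Spin(11) = 110/2 = 55


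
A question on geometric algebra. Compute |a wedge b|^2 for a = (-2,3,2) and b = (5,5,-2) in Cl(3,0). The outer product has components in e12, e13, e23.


a wedge b = (a1*b2 - a2*b1)*e12 + (a1*b3 - a3*b1)*e13 + (a2*b3 - a3*b2)*e23
e12 coeff: (-2)*5 - 3*5 = -10 - 15 = -25
e13 coeff: (-2)*(-2) - 2*5 = 4 - 10 = -6
e23 coeff: 3*(-2) - 2*5 = -6 - 10 = -16
|a wedge b|^2 = (-25)^2 + (-6)^2 + (-16)^2
= 625 + 36 + 256
= 917


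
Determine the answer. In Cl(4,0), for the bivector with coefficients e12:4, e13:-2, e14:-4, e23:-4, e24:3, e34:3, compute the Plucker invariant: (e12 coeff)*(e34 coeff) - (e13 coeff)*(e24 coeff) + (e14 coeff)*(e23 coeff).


Plucker relation: af - be + cd
a*f = 4*3 = 12
b*e = (-2)*3 = -6
c*d = (-4)*(-4) = 16
af - be + cd = 12 - (-6) + 16
= 34


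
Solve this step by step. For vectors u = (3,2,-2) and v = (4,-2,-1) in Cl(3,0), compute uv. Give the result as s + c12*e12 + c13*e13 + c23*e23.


In Cl(3,0): e_i^2 = 1, e_ie_j = -e_je_i for i != j.
Scalar part = u . v = 3*4 + 2*(-2) + (-2)*(-1)
= 12 + (-4) + 2 = 10
e12 coeff = 3*(-2) - 2*4 = -6 - 8 = -14
e13 coeff = 3*(-1) - (-2)*4 = -3 - (-8) = 5
e23 coeff = 2*(-1) - (-2)*(-2) = -2 - 4 = -6
uv = 10 - 14*e12 + 5*e13 - 6*e23


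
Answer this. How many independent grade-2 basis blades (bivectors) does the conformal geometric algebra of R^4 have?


The conformal model of R^4 uses Cl(5,1) with m = 4 + 2 = 6 generators.
Number of grade-2 blades = C(m, 2) = C(6, 2)
= 6*5/2 = 15


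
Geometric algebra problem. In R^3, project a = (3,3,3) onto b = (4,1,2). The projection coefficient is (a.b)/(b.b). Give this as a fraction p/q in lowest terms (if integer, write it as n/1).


Projection coefficient = (a . b) / (b . b)
a . b = 3*4 + 3*1 + 3*2
= 12 + 3 + 6 = 21
b . b = 4^2 + 1^2 + 2^2
= 16 + 1 + 4 = 21
Coefficient = 21/21
In lowest terms: 1/1


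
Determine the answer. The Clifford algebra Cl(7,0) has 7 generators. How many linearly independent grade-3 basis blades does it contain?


Number of grade-k basis blades in Cl(p,q) with n = p + q is C(n, k).
n = 7 + 0 = 7
C(7, 3) = 7! / (3! * 4!)
= 5040 / (6 * 24)
= 35


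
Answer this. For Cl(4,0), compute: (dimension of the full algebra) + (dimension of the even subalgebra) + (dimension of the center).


n = 4 + 0 = 4
Total dim = 2^4 = 16
Even subalgebra dim = 2^3 = 8
n is even, so center dim = 1
Sum = 16 + 8 + 1 = 25


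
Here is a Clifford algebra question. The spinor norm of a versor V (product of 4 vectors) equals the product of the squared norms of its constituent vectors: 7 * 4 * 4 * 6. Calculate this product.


Spinor norm N(V) = |v1|^2 * |v2|^2 * ... * |v4|^2
= 7 * 4 * 4 * 6
Running product: 7, 28, 112, 672
N(V) = 672


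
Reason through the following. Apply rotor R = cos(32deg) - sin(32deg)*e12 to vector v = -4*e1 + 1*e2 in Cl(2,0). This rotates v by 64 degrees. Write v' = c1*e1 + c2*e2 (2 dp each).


Rotor R = cos(32deg) - sin(32deg)*e12
Rotation angle theta = 2 * 32 = 64 degrees
v' = R*v*~R rotates v by theta.
cos(64deg) = 0.4384, sin(64deg) = 0.8988
v'_1 = -4*cos(64deg) - 1*sin(64deg)
= -4*0.4384 - 1*0.8988
= -2.65
v'_2 = -4*sin(64deg) + 1*cos(64deg)
= -4*0.8988 + 1*0.4384
= -3.16
v' = -2.65*e1 - 3.16*e2


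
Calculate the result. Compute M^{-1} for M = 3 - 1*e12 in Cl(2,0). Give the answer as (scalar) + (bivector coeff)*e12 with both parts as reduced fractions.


M = 3 - 1*e12, where e12^2 = -1.
Since M commutes with its reverse ~M = a - b*e12, M * ~M = a^2 - b^2*e12^2 = a^2 + b^2.
So M^{-1} = ~M / (a^2 + b^2) = (a - b*e12)/(a^2 + b^2).
a^2 + b^2 = 9 + 1 = 10
Scalar part = 3/10 = 3/10
Bivector coeff = 1/10 = 1/10
M^{-1} = 3/10 + 1/10*e12


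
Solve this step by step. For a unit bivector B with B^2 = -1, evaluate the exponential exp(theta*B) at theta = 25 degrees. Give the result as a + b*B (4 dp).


For a unit bivector B with B^2 = -1, the exponential series gives
e^(theta*B) = cos(theta) + sin(theta)*B (the GA analogue of Euler's formula).
theta = 25 degrees = 0.436332 rad
cos(25 deg) = 0.9063
sin(25 deg) = 0.4226
exp(theta*B) = 0.9063 + 0.4226*B


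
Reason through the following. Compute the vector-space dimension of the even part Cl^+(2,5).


Even subalgebra dimension = 2^(n-1)
n = 2 + 5 = 7
2^(7 - 1) = 2^6 = 64
Verification: sum of C(7,k) for even k = 1 + 21 + 35 + 7 = 64
Result = 64


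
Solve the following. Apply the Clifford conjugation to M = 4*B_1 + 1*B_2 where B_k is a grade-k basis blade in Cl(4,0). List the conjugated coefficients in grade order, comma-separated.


Clifford conjugate sign for grade k: (-1)^(k(k+1)/2)
Grade 1: (-1)^(1*2/2) = (-1)^1 = -1, coeff 4 -> -4
Grade 2: (-1)^(2*3/2) = (-1)^3 = -1, coeff 1 -> -1
Conjugated coefficients: -4, -1


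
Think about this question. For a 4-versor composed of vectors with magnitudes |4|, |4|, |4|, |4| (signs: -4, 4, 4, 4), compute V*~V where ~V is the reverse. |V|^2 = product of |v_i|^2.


Each vector v_i has |v_i|^2 = s_i^2
Squared scales: (-4)^2 = 16, 4^2 = 16, 4^2 = 16, 4^2 = 16
|V|^2 = 16 * 16 * 16 * 16
= 65536


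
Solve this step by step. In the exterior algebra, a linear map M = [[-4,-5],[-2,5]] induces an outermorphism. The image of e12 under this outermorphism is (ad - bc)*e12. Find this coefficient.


The outermorphism of a linear map f sends e1^e2 to f(e1)^f(e2).
f(e1) = -4*e1 - 2*e2
f(e2) = -5*e1 + 5*e2
f(e1) ^ f(e2) = (-4*e1 - 2*e2) ^ (-5*e1 + 5*e2)
= (-4)*5*e12 + (-2)*(-5)*e21
= (-20 - 10)*e12
= -30*e12
Coefficient = -30


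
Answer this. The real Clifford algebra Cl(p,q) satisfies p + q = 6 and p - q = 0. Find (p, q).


We need p + q = 6 and p - q = 0.
Adding: 2p = 6 + 0 = 6, so p = 3.
Then q = 6 - 3 = 3.
(p, q) = (3, 3)


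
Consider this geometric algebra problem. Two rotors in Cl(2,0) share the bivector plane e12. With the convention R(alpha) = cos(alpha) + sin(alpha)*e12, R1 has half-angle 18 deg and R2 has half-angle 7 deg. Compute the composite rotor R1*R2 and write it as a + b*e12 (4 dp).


Same-plane rotors commute and their half-angles add:
R1*R2 = cos(a1 + a2) + sin(a1 + a2)*e12.
a1 + a2 = 18 + 7 = 25 deg
cos(25 deg) = 0.9063
sin(25 deg) = 0.4226
R1*R2 = 0.9063 + 0.4226*e12


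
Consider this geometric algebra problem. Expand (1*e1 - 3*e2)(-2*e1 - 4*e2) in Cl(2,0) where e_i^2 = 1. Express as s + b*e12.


Expand: (1*e1 - 3*e2)(-2*e1 - 4*e2)
= 1*(-2)*e1e1 + 1*(-4)*e1e2 + (-3)*(-2)*e2e1 + (-3)*(-4)*e2e2
Using e1^2 = e2^2 = 1, e2e1 = -e1e2:
Scalar part s = 1*(-2) + (-3)*(-4) = -2 + 12 = 10
Bivector part b = 1*(-4) - (-3)*(-2) = -4 - 6 = -10
uv = 10 - 10*e12


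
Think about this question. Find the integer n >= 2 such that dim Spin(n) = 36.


dim Spin(n) = dim so(n) = n(n-1)/2.
Solve n(n-1)/2 = 36, i.e. n^2 - n - 72 = 0.
Discriminant = 1 + 8*36 = 289
n = (1 + sqrt(289))/2 = (1 + 17)/2 = 9


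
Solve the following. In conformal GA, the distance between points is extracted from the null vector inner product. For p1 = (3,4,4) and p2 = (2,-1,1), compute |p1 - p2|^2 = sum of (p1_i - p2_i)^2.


p1 - p2 = (1, 5, 3)
|p1 - p2|^2 = 1^2 + 5^2 + 3^2
= 1 + 25 + 9
= 35


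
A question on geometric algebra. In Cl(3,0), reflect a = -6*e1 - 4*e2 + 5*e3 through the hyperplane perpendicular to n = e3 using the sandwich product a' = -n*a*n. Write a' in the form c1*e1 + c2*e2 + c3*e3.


Reflection formula: a' = -n*a*n, with n = e3 (unit vector, n^2 = 1).
For reflection through hyperplane perp to e3:
The component along e3 flips sign, others stay.
a = (-6, -4, 5)
a' = (-6, -4, -5)
a' = -6*e1 - 4*e2 - 5*e3


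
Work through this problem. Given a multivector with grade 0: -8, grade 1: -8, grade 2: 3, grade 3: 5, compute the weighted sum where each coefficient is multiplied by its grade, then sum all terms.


Grade-weighted sum = sum of grade_k * coefficient_k
0*(-8) = 0
1*(-8) = -8
2*3 = 6
3*5 = 15
Total = 0 + (-8) + 6 + 15 = 13


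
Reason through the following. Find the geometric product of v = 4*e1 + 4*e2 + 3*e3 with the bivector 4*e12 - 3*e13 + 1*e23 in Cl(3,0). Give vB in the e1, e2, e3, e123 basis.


vB has grade-1 (vector) and grade-3 (trivector) parts: vB = (v _| B) + (v ^ B).
Vector part <vB>_1:
  e1: -v2*b12 - v3*b13 = -(4)*(4) - (3)*(-3) = -7
  e2: v1*b12 - v3*b23 = (4)*(4) - (3)*(1) = 13
  e3: v1*b13 + v2*b23 = (4)*(-3) + (4)*(1) = -8
Trivector part <vB>_3:
  e123: v1*b23 - v2*b13 + v3*b12 = (4)*(1) - (4)*(-3) + (3)*(4) = 28
vB = -7*e1 + 13*e2 - 8*e3 + 28*e123


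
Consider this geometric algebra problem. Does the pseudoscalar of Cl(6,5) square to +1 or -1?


The pseudoscalar I = e1...e_n (product of all n generators) of Cl(p,q) satisfies I^2 = (-1)^(q + n(n-1)/2).
p = 6, q = 5, n = p + q = 11
n(n-1)/2 = 11 * 10 / 2 = 55
Exponent = q + n(n-1)/2 = 5 + 55 = 60
I^2 = (-1)^60 = +1


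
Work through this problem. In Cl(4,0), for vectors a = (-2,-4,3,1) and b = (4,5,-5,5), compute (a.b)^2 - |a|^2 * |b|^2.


a . b = (-2)*4 + (-4)*5 + 3*(-5) + 1*5
= -8 + (-20) + (-15) + 5 = -38
|a|^2 = (-2)^2 + (-4)^2 + 3^2 + 1^2 = 30
|b|^2 = 4^2 + 5^2 + (-5)^2 + 5^2 = 91
(a.b)^2 = (-38)^2 = 1444
|a|^2 * |b|^2 = 30 * 91 = 2730
Result = 1444 - 2730 = -1286


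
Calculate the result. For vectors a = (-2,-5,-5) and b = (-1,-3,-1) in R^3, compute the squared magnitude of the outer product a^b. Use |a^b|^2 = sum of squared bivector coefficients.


a wedge b = (a1*b2 - a2*b1)*e12 + (a1*b3 - a3*b1)*e13 + (a2*b3 - a3*b2)*e23
e12 coeff: (-2)*(-3) - (-5)*(-1) = 6 - 5 = 1
e13 coeff: (-2)*(-1) - (-5)*(-1) = 2 - 5 = -3
e23 coeff: (-5)*(-1) - (-5)*(-3) = 5 - 15 = -10
|a wedge b|^2 = 1^2 + (-3)^2 + (-10)^2
= 1 + 9 + 100
= 110


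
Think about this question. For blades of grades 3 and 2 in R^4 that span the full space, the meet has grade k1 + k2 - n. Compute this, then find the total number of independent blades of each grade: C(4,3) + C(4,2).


Meet grade = grade(A) + grade(B) - n
= 3 + 2 - 4 = 1
C(4,3) = 4
C(4,2) = 6
dim_A + dim_B = 4 + 6 = 10


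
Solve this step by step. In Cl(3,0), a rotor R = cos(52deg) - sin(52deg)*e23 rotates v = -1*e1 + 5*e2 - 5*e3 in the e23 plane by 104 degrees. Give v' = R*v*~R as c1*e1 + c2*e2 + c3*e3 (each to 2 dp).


Rotor R = cos(52deg) - sin(52deg)*e23
Rotation angle theta = 2 * 52 = 104 degrees in the e23 plane (e2 -> e3).
The component perpendicular to the plane (e1) is invariant: v'_1 = v1 = -1.00
cos(104deg) = -0.2419, sin(104deg) = 0.9703
v'_2 = v2*cos(theta) - v3*sin(theta) = 5*(-0.2419) - (-5)*0.9703 = 3.64
v'_3 = v2*sin(theta) + v3*cos(theta) = 5*0.9703 + (-5)*(-0.2419) = 6.06
v' = -1.00*e1 + 3.64*e2 + 6.06*e3


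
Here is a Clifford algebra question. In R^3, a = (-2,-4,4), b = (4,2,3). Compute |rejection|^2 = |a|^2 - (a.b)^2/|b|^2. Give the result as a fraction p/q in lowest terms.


|a|^2 = (-2)^2 + (-4)^2 + 4^2 = 36
|b|^2 = 4^2 + 2^2 + 3^2 = 29
a . b = (-2)*4 + (-4)*2 + 4*3 = -4
(a.b)^2 = (-4)^2 = 16
|rej|^2 = 36 - 16/29
= (1044 - 16)/29
= 1028/29
In lowest terms: 1028/29


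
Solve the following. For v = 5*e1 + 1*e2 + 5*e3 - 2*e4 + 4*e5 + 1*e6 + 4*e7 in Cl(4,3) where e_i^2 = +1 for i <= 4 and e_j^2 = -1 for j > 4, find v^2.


v^2 = sum of c_i^2 * e_i^2
Positive signature terms (e_i^2 = +1): 5^2 + 1^2 + 5^2 + (-2)^2 = 55
Negative signature terms (e_j^2 = -1): 4^2 + 1^2 + 4^2 = 33
v^2 = 55 - 33 = 22


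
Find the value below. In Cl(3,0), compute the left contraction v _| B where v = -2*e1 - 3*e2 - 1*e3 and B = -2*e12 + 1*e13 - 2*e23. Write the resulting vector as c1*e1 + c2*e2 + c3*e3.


Left contraction v _| B = <vB>_1 (grade-1 part of the geometric product vB).
Using e1_|e12 = e2, e2_|e12 = -e1, e1_|e13 = e3, e3_|e13 = -e1, e2_|e23 = e3, e3_|e23 = -e2:
e1 coeff: -v2*b12 - v3*b13 = -(-3)*(-2) - (-1)*(1) = -5
e2 coeff: v1*b12 - v3*b23 = (-2)*(-2) - (-1)*(-2) = 2
e3 coeff: v1*b13 + v2*b23 = (-2)*(1) + (-3)*(-2) = 4
v _| B = -5*e1 + 2*e2 + 4*e3


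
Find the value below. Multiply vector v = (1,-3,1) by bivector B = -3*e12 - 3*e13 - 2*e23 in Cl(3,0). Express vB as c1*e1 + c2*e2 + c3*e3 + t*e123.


vB has grade-1 (vector) and grade-3 (trivector) parts: vB = (v _| B) + (v ^ B).
Vector part <vB>_1:
  e1: -v2*b12 - v3*b13 = -(-3)*(-3) - (1)*(-3) = -6
  e2: v1*b12 - v3*b23 = (1)*(-3) - (1)*(-2) = -1
  e3: v1*b13 + v2*b23 = (1)*(-3) + (-3)*(-2) = 3
Trivector part <vB>_3:
  e123: v1*b23 - v2*b13 + v3*b12 = (1)*(-2) - (-3)*(-3) + (1)*(-3) = -14
vB = -6*e1 - 1*e2 + 3*e3 - 14*e123


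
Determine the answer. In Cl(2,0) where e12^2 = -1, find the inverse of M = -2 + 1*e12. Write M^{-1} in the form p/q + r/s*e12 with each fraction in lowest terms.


M = -2 + 1*e12, where e12^2 = -1.
Since M commutes with its reverse ~M = a - b*e12, M * ~M = a^2 - b^2*e12^2 = a^2 + b^2.
So M^{-1} = ~M / (a^2 + b^2) = (a - b*e12)/(a^2 + b^2).
a^2 + b^2 = 4 + 1 = 5
Scalar part = -2/5 = -2/5
Bivector coeff = -1/5 = -1/5
M^{-1} = -2/5 - 1/5*e12


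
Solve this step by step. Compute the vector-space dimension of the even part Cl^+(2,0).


Even subalgebra dimension = 2^(n-1)
n = 2 + 0 = 2
2^(2 - 1) = 2^1 = 2
Verification: sum of C(2,k) for even k = 1 + 1 = 2
Result = 2


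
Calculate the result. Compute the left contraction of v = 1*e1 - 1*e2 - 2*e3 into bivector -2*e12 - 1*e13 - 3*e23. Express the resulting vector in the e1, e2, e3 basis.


Left contraction v _| B = <vB>_1 (grade-1 part of the geometric product vB).
Using e1_|e12 = e2, e2_|e12 = -e1, e1_|e13 = e3, e3_|e13 = -e1, e2_|e23 = e3, e3_|e23 = -e2:
e1 coeff: -v2*b12 - v3*b13 = -(-1)*(-2) - (-2)*(-1) = -4
e2 coeff: v1*b12 - v3*b23 = (1)*(-2) - (-2)*(-3) = -8
e3 coeff: v1*b13 + v2*b23 = (1)*(-1) + (-1)*(-3) = 2
v _| B = -4*e1 - 8*e2 + 2*e3


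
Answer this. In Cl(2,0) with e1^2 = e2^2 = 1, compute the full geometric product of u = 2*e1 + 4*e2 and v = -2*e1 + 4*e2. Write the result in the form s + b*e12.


Expand: (2*e1 + 4*e2)(-2*e1 + 4*e2)
= 2*(-2)*e1e1 + 2*4*e1e2 + 4*(-2)*e2e1 + 4*4*e2e2
Using e1^2 = e2^2 = 1, e2e1 = -e1e2:
Scalar part s = 2*(-2) + 4*4 = -4 + 16 = 12
Bivector part b = 2*4 - 4*(-2) = 8 - (-8) = 16
uv = 12 + 16*e12


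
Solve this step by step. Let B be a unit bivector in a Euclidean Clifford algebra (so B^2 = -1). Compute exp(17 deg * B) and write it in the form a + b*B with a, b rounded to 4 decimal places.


For a unit bivector B with B^2 = -1, the exponential series gives
e^(theta*B) = cos(theta) + sin(theta)*B (the GA analogue of Euler's formula).
theta = 17 degrees = 0.296706 rad
cos(17 deg) = 0.9563
sin(17 deg) = 0.2924
exp(theta*B) = 0.9563 + 0.2924*B


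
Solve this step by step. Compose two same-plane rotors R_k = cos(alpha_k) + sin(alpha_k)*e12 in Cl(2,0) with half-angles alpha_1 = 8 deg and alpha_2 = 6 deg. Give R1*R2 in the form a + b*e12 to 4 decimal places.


Same-plane rotors commute and their half-angles add:
R1*R2 = cos(a1 + a2) + sin(a1 + a2)*e12.
a1 + a2 = 8 + 6 = 14 deg
cos(14 deg) = 0.9703
sin(14 deg) = 0.2419
R1*R2 = 0.9703 + 0.2419*e12


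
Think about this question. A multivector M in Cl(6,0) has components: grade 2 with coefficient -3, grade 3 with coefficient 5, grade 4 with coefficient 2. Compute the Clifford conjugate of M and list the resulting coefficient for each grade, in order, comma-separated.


Clifford conjugate sign for grade k: (-1)^(k(k+1)/2)
Grade 2: (-1)^(2*3/2) = (-1)^3 = -1, coeff -3 -> 3
Grade 3: (-1)^(3*4/2) = (-1)^6 = 1, coeff 5 -> 5
Grade 4: (-1)^(4*5/2) = (-1)^10 = 1, coeff 2 -> 2
Conjugated coefficients: 3, 5, 2


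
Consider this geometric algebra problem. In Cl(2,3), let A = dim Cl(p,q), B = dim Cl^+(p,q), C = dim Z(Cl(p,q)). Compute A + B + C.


n = 2 + 3 = 5
Total dim = 2^5 = 32
Even subalgebra dim = 2^4 = 16
n is odd, so center dim = 2
Sum = 32 + 16 + 2 = 50


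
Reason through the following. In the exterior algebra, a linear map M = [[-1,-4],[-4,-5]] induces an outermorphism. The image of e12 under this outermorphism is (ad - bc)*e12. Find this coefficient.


The outermorphism of a linear map f sends e1^e2 to f(e1)^f(e2).
f(e1) = -1*e1 - 4*e2
f(e2) = -4*e1 - 5*e2
f(e1) ^ f(e2) = (-1*e1 - 4*e2) ^ (-4*e1 - 5*e2)
= (-1)*(-5)*e12 + (-4)*(-4)*e21
= (5 - 16)*e12
= -11*e12
Coefficient = -11


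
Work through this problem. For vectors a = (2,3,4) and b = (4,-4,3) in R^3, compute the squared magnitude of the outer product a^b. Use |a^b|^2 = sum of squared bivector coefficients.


a wedge b = (a1*b2 - a2*b1)*e12 + (a1*b3 - a3*b1)*e13 + (a2*b3 - a3*b2)*e23
e12 coeff: 2*(-4) - 3*4 = -8 - 12 = -20
e13 coeff: 2*3 - 4*4 = 6 - 16 = -10
e23 coeff: 3*3 - 4*(-4) = 9 - (-16) = 25
|a wedge b|^2 = (-20)^2 + (-10)^2 + 25^2
= 400 + 100 + 625
= 1125


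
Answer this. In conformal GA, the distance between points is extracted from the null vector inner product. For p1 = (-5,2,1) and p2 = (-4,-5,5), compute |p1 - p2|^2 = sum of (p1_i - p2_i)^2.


p1 - p2 = (-1, 7, -4)
|p1 - p2|^2 = (-1)^2 + 7^2 + (-4)^2
= 1 + 49 + 16
= 66


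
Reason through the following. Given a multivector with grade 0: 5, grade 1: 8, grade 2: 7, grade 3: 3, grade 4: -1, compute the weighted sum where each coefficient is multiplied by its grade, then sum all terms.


Grade-weighted sum = sum of grade_k * coefficient_k
0*5 = 0
1*8 = 8
2*7 = 14
3*3 = 9
4*(-1) = -4
Total = 0 + 8 + 14 + 9 + (-4) = 27


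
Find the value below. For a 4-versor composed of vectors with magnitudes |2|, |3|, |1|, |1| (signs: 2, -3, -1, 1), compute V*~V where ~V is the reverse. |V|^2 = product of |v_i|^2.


Each vector v_i has |v_i|^2 = s_i^2
Squared scales: 2^2 = 4, (-3)^2 = 9, (-1)^2 = 1, 1^2 = 1
|V|^2 = 4 * 9 * 1 * 1
= 36


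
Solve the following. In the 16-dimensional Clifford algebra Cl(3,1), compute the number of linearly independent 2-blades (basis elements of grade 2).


Number of grade-k basis blades in Cl(p,q) with n = p + q is C(n, k).
n = 3 + 1 = 4
C(4, 2) = 4! / (2! * 2!)
= 24 / (2 * 2)
= 6


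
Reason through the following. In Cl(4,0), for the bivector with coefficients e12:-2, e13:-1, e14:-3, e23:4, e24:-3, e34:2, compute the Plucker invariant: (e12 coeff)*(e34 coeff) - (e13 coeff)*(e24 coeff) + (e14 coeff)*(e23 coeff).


Plucker relation: af - be + cd
a*f = (-2)*2 = -4
b*e = (-1)*(-3) = 3
c*d = (-3)*4 = -12
af - be + cd = -4 - 3 + (-12)
= -19


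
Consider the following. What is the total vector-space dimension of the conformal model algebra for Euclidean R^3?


The conformal model of R^3 uses Cl(4,1): the 3 Euclidean generators plus two extra orthogonal generators e+ (e+^2 = +1) and e- (e-^2 = -1), from which the null vectors e0, einf are built.
Number of generators m = 3 + 2 = 5.
dim Cl(p,q) = 2^m = 2^5 = 32


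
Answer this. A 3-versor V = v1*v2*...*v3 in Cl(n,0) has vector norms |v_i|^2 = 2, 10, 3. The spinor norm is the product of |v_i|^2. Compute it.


Spinor norm N(V) = |v1|^2 * |v2|^2 * ... * |v3|^2
= 2 * 10 * 3
Running product: 2, 20, 60
N(V) = 60


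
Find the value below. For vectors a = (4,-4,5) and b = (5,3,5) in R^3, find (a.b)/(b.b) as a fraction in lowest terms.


Projection coefficient = (a . b) / (b . b)
a . b = 4*5 + (-4)*3 + 5*5
= 20 + (-12) + 25 = 33
b . b = 5^2 + 3^2 + 5^2
= 25 + 9 + 25 = 59
Coefficient = 33/59
In lowest terms: 33/59


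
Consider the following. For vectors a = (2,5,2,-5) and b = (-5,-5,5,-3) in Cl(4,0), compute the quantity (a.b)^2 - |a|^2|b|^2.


a . b = 2*(-5) + 5*(-5) + 2*5 + (-5)*(-3)
= -10 + (-25) + 10 + 15 = -10
|a|^2 = 2^2 + 5^2 + 2^2 + (-5)^2 = 58
|b|^2 = (-5)^2 + (-5)^2 + 5^2 + (-3)^2 = 84
(a.b)^2 = (-10)^2 = 100
|a|^2 * |b|^2 = 58 * 84 = 4872
Result = 100 - 4872 = -4772


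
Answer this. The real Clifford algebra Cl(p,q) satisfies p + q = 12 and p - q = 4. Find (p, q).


We need p + q = 12 and p - q = 4.
Adding: 2p = 12 + 4 = 16, so p = 8.
Then q = 12 - 8 = 4.
(p, q) = (8, 4)


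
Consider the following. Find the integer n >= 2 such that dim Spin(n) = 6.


dim Spin(n) = dim so(n) = n(n-1)/2.
Solve n(n-1)/2 = 6, i.e. n^2 - n - 12 = 0.
Discriminant = 1 + 8*6 = 49
n = (1 + sqrt(49))/2 = (1 + 7)/2 = 4


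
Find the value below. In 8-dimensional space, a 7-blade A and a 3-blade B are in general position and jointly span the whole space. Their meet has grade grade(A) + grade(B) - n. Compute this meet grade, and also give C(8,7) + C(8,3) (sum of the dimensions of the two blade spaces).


Meet grade = grade(A) + grade(B) - n
= 7 + 3 - 8 = 2
C(8,7) = 8
C(8,3) = 56
dim_A + dim_B = 8 + 56 = 64


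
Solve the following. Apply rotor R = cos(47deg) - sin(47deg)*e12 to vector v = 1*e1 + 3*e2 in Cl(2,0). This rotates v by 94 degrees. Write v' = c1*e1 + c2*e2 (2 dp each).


Rotor R = cos(47deg) - sin(47deg)*e12
Rotation angle theta = 2 * 47 = 94 degrees
v' = R*v*~R rotates v by theta.
cos(94deg) = -0.0698, sin(94deg) = 0.9976
v'_1 = 1*cos(94deg) - 3*sin(94deg)
= 1*(-0.0698) - 3*0.9976
= -3.06
v'_2 = 1*sin(94deg) + 3*cos(94deg)
= 1*0.9976 + 3*(-0.0698)
= 0.79
v' = -3.06*e1 + 0.79*e2


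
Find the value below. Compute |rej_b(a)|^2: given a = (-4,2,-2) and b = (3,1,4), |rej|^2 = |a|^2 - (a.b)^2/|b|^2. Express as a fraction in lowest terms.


|a|^2 = (-4)^2 + 2^2 + (-2)^2 = 24
|b|^2 = 3^2 + 1^2 + 4^2 = 26
a . b = (-4)*3 + 2*1 + (-2)*4 = -18
(a.b)^2 = (-18)^2 = 324
|rej|^2 = 24 - 324/26
= (624 - 324)/26
= 300/26
In lowest terms: 150/13


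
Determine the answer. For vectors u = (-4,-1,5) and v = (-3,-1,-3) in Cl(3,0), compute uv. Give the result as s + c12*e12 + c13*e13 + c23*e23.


In Cl(3,0): e_i^2 = 1, e_ie_j = -e_je_i for i != j.
Scalar part = u . v = (-4)*(-3) + (-1)*(-1) + 5*(-3)
= 12 + 1 + (-15) = -2
e12 coeff = (-4)*(-1) - (-1)*(-3) = 4 - 3 = 1
e13 coeff = (-4)*(-3) - 5*(-3) = 12 - (-15) = 27
e23 coeff = (-1)*(-3) - 5*(-1) = 3 - (-5) = 8
uv = -2 + 1*e12 + 27*e13 + 8*e23


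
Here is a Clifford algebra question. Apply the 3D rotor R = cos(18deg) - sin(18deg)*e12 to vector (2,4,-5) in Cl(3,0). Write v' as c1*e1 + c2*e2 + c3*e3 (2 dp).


Rotor R = cos(18deg) - sin(18deg)*e12
Rotation angle theta = 2 * 18 = 36 degrees in the e12 plane (e1 -> e2).
The component perpendicular to the plane (e3) is invariant: v'_3 = v3 = -5.00
cos(36deg) = 0.8090, sin(36deg) = 0.5878
v'_1 = v1*cos(theta) - v2*sin(theta) = 2*0.8090 - 4*0.5878 = -0.73
v'_2 = v1*sin(theta) + v2*cos(theta) = 2*0.5878 + 4*0.8090 = 4.41
v' = -0.73*e1 + 4.41*e2 - 5.00*e3


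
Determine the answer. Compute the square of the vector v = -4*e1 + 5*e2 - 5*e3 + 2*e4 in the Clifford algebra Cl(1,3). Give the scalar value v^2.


v^2 = sum of c_i^2 * e_i^2
Positive signature terms (e_i^2 = +1): (-4)^2 = 16
Negative signature terms (e_j^2 = -1): 5^2 + (-5)^2 + 2^2 = 54
v^2 = 16 - 54 = -38


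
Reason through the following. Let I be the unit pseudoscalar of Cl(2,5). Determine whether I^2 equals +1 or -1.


The pseudoscalar I = e1...e_n (product of all n generators) of Cl(p,q) satisfies I^2 = (-1)^(q + n(n-1)/2).
p = 2, q = 5, n = p + q = 7
n(n-1)/2 = 7 * 6 / 2 = 21
Exponent = q + n(n-1)/2 = 5 + 21 = 26
I^2 = (-1)^26 = +1


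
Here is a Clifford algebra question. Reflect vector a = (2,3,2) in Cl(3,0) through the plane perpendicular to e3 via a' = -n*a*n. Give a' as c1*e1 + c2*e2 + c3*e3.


Reflection formula: a' = -n*a*n, with n = e3 (unit vector, n^2 = 1).
For reflection through hyperplane perp to e3:
The component along e3 flips sign, others stay.
a = (2, 3, 2)
a' = (2, 3, -2)
a' = 2*e1 + 3*e2 - 2*e3


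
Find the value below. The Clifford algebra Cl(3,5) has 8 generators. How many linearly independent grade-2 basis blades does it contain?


Number of grade-k basis blades in Cl(p,q) with n = p + q is C(n, k).
n = 3 + 5 = 8
C(8, 2) = 8! / (2! * 6!)
= 40320 / (2 * 720)
= 28


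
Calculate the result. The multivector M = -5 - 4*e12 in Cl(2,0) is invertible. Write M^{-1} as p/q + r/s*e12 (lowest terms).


M = -5 - 4*e12, where e12^2 = -1.
Since M commutes with its reverse ~M = a - b*e12, M * ~M = a^2 - b^2*e12^2 = a^2 + b^2.
So M^{-1} = ~M / (a^2 + b^2) = (a - b*e12)/(a^2 + b^2).
a^2 + b^2 = 25 + 16 = 41
Scalar part = -5/41 = -5/41
Bivector coeff = 4/41 = 4/41
M^{-1} = -5/41 + 4/41*e12


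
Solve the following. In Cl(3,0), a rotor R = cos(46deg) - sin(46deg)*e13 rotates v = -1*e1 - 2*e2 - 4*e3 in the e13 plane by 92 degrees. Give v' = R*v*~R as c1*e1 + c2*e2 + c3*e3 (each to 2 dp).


Rotor R = cos(46deg) - sin(46deg)*e13
Rotation angle theta = 2 * 46 = 92 degrees in the e13 plane (e1 -> e3).
The component perpendicular to the plane (e2) is invariant: v'_2 = v2 = -2.00
cos(92deg) = -0.0349, sin(92deg) = 0.9994
v'_1 = v1*cos(theta) - v3*sin(theta) = -1*(-0.0349) - (-4)*0.9994 = 4.03
v'_3 = v1*sin(theta) + v3*cos(theta) = -1*0.9994 + (-4)*(-0.0349) = -0.86
v' = 4.03*e1 - 2.00*e2 - 0.86*e3


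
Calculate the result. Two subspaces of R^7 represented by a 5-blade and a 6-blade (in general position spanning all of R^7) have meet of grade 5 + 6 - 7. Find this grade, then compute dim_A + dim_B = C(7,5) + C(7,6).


Meet grade = grade(A) + grade(B) - n
= 5 + 6 - 7 = 4
C(7,5) = 21
C(7,6) = 7
dim_A + dim_B = 21 + 7 = 28


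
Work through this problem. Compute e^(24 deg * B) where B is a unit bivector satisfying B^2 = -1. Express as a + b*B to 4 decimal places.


For a unit bivector B with B^2 = -1, the exponential series gives
e^(theta*B) = cos(theta) + sin(theta)*B (the GA analogue of Euler's formula).
theta = 24 degrees = 0.418879 rad
cos(24 deg) = 0.9135
sin(24 deg) = 0.4067
exp(theta*B) = 0.9135 + 0.4067*B


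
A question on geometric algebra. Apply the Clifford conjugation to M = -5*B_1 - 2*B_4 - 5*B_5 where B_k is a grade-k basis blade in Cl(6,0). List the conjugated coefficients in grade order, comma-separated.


Clifford conjugate sign for grade k: (-1)^(k(k+1)/2)
Grade 1: (-1)^(1*2/2) = (-1)^1 = -1, coeff -5 -> 5
Grade 4: (-1)^(4*5/2) = (-1)^10 = 1, coeff -2 -> -2
Grade 5: (-1)^(5*6/2) = (-1)^15 = -1, coeff -5 -> 5
Conjugated coefficients: 5, -2, 5


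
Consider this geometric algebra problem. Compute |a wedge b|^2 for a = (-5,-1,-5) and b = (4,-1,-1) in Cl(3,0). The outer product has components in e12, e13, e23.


a wedge b = (a1*b2 - a2*b1)*e12 + (a1*b3 - a3*b1)*e13 + (a2*b3 - a3*b2)*e23
e12 coeff: (-5)*(-1) - (-1)*4 = 5 - (-4) = 9
e13 coeff: (-5)*(-1) - (-5)*4 = 5 - (-20) = 25
e23 coeff: (-1)*(-1) - (-5)*(-1) = 1 - 5 = -4
|a wedge b|^2 = 9^2 + 25^2 + (-4)^2
= 81 + 625 + 16
= 722


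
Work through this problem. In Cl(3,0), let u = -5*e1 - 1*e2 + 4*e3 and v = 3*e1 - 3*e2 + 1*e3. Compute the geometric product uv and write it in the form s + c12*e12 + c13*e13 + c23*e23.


In Cl(3,0): e_i^2 = 1, e_ie_j = -e_je_i for i != j.
Scalar part = u . v = (-5)*3 + (-1)*(-3) + 4*1
= -15 + 3 + 4 = -8
e12 coeff = (-5)*(-3) - (-1)*3 = 15 - (-3) = 18
e13 coeff = (-5)*1 - 4*3 = -5 - 12 = -17
e23 coeff = (-1)*1 - 4*(-3) = -1 - (-12) = 11
uv = -8 + 18*e12 - 17*e13 + 11*e23


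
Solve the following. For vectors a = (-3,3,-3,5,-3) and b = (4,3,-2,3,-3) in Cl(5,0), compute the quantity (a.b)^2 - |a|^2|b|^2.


a . b = (-3)*4 + 3*3 + (-3)*(-2) + 5*3 + (-3)*(-3)
= -12 + 9 + 6 + 15 + 9 = 27
|a|^2 = (-3)^2 + 3^2 + (-3)^2 + 5^2 + (-3)^2 = 61
|b|^2 = 4^2 + 3^2 + (-2)^2 + 3^2 + (-3)^2 = 47
(a.b)^2 = 27^2 = 729
|a|^2 * |b|^2 = 61 * 47 = 2867
Result = 729 - 2867 = -2138


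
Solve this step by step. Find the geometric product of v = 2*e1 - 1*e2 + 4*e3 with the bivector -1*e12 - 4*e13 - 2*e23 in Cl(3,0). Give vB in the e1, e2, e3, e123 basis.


vB has grade-1 (vector) and grade-3 (trivector) parts: vB = (v _| B) + (v ^ B).
Vector part <vB>_1:
  e1: -v2*b12 - v3*b13 = -(-1)*(-1) - (4)*(-4) = 15
  e2: v1*b12 - v3*b23 = (2)*(-1) - (4)*(-2) = 6
  e3: v1*b13 + v2*b23 = (2)*(-4) + (-1)*(-2) = -6
Trivector part <vB>_3:
  e123: v1*b23 - v2*b13 + v3*b12 = (2)*(-2) - (-1)*(-4) + (4)*(-1) = -12
vB = 15*e1 + 6*e2 - 6*e3 - 12*e123
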